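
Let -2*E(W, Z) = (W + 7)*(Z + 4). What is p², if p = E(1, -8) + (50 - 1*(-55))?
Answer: 14641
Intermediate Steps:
E(W, Z) = -(4 + Z)*(7 + W)/2 (E(W, Z) = -(W + 7)*(Z + 4)/2 = -(7 + W)*(4 + Z)/2 = -(4 + Z)*(7 + W)/2)
p = 121 (p = (-14 - 2*1 - 7/2*(-8) - ½*1*(-8)) + (50 - 1*(-55)) = (-14 - 2 + 28 + 4) + (50 + 55) = 16 + 105 = 121)
p² = 121² = 14641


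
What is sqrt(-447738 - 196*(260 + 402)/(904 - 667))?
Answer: I*sqrt(25179746946)/237 ≈ 669.54*I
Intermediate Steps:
sqrt(-447738 - 196*(260 + 402)/(904 - 667)) = sqrt(-447738 - 129752/237) = sqrt(-106243658/237) = I*sqrt(25179746946)/237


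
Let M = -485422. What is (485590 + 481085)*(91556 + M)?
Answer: -380740415550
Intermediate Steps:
(485590 + 481085)*(91556 + M) = (485590 + 481085)*(91556 - 485422) = 966675*(-393866) = -380740415550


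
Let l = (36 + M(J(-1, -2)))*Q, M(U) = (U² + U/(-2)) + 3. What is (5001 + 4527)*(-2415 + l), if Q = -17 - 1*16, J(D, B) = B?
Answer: -36844776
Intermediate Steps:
M(U) = 3 + U² - U/2 (M(U) = (U² - U/2) + 3 = 3 + U² - U/2)
Q = -33 (Q = -17 - 16 = -33)
l = -1452 (l = (36 + (3 + (-2)² - ½*(-2)))*(-33) = (36 + (3 + 4 + 1))*(-33) = (36 + 8)*(-33) = 44*(-33) = -1452)
(5001 + 4527)*(-2415 + l) = (5001 + 4527)*(-2415 - 1452) = 9528*(-3867) = -36844776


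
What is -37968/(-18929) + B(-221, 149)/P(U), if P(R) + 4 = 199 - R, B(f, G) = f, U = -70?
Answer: 5878211/5016185 ≈ 1.1718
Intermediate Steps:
P(R) = 195 - R (P(R) = -4 + (199 - R) = 195 - R)
-37968/(-18929) + B(-221, 149)/P(U) = -37968/(-18929) - 221/(195 - 1*(-70)) = -37968*(-1/18929) - 221/(195 + 70) = 37968/18929 - 221/265 = 5878211/5016185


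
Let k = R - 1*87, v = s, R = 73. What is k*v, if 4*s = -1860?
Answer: 6510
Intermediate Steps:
s = -465 (s = (¼)*(-1860) = -465)
v = -465
k = -14 (k = 73 - 1*87 = 73 - 87 = -14)
k*v = -14*(-465) = 6510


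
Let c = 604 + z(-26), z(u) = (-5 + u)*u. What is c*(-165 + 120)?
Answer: -63450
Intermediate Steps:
z(u) = u*(-5 + u)
c = 1410 (c = 604 - 26*(-5 - 26) = 604 - 26*(-31) = 604 + 806 = 1410)
c*(-165 + 120) = 1410*(-165 + 120) = 1410*(-45) = -63450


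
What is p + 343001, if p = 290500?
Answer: 633501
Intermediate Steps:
p + 343001 = 290500 + 343001 = 633501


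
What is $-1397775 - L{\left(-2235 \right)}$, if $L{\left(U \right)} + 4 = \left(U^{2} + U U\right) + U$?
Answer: $-11385986$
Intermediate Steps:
$L{\left(U \right)} = -4 + U + 2 U^{2}$ ($L{\left(U \right)} = -4 + \left(\left(U^{2} + U U\right) + U\right) = -4 + \left(\left(U^{2} + U^{2}\right) + U\right) = -4 + \left(2 U^{2} + U\right) = -4 + \left(U + 2 U^{2}\right) = -4 + U + 2 U^{2}$)
$-1397775 - L{\left(-2235 \right)} = -1397775 - \left(-4 - 2235 + 2 \left(-2235\right)^{2}\right) = -1397775 - \left(-4 - 2235 + 2 \cdot 4995225\right) = -1397775 - \left(-4 - 2235 + 9990450\right) = -1397775 - 9988211 = -11385986$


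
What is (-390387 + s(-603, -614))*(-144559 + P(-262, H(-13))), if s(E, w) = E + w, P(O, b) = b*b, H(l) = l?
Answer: 56543701560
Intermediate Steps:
P(O, b) = b**2
(-390387 + s(-603, -614))*(-144559 + P(-262, H(-13))) = (-390387 + (-603 - 614))*(-144559 + (-13)**2) = (-390387 - 1217)*(-144559 + 169) = -391604*(-144390) = 56543701560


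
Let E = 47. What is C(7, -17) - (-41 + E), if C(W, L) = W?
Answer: 1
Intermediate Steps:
C(7, -17) - (-41 + E) = 7 - (-41 + 47) = 7 - 1*6 = 7 - 6 = 1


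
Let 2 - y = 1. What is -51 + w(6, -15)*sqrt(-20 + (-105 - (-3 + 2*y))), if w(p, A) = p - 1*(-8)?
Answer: -51 + 28*I*sqrt(31) ≈ -51.0 + 155.9*I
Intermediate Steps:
y = 1 (y = 2 - 1*1 = 2 - 1 = 1)
w(p, A) = 8 + p (w(p, A) = p + 8 = 8 + p)
-51 + w(6, -15)*sqrt(-20 + (-105 - (-3 + 2*y))) = -51 + (8 + 6)*sqrt(-20 + (-105 - (-3 + 2*1))) = -51 + 14*sqrt(-20 + (-105 - (-3 + 2))) = -51 + 14*sqrt(-20 + (-105 - 1*(-1))) = -51 + 14*sqrt(-20 + (-105 + 1)) = -51 + 14*sqrt(-20 - 104) = -51 + 14*sqrt(-124) = -51 + 14*(2*I*sqrt(31)) = -51 + 28*I*sqrt(31)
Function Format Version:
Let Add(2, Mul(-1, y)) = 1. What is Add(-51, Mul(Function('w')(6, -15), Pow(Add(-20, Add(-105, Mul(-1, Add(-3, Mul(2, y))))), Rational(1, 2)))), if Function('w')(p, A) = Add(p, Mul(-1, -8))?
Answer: Add(-51, Mul(28, I, Pow(31, Rational(1, 2)))) ≈ Add(-51.000, Mul(155.90, I))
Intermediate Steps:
y = 1 (y = Add(2, Mul(-1, 1)) = Add(2, -1) = 1)
Function('w')(p, A) = Add(8, p) (Function('w')(p, A) = Add(p, 8) = Add(8, p))
Add(-51, Mul(Function('w')(6, -15), Pow(Add(-20, Add(-105, Mul(-1, Add(-3, Mul(2, y))))), Rational(1, 2)))) = Add(-51, Mul(Add(8, 6), Pow(Add(-20, Add(-105, Mul(-1, Add(-3, Mul(2, 1))))), Rational(1, 2)))) = Add(-51, Mul(14, Pow(Add(-20, Add(-105, Mul(-1, Add(-3, 2)))), Rational(1, 2)))) = Add(-51, Mul(14, Pow(Add(-20, Add(-105, Mul(-1, -1))), Rational(1, 2)))) = Add(-51, Mul(14, Pow(Add(-20, Add(-105, 1)), Rational(1, 2)))) = Add(-51, Mul(14, Pow(Add(-20, -104), Rational(1, 2)))) = Add(-51, Mul(14, Pow(-124, Rational(1, 2)))) = Add(-51, Mul(14, Mul(2, I, Pow(31, Rational(1, 2))))) = Add(-51, Mul(28, I, Pow(31, Rational(1, 2))))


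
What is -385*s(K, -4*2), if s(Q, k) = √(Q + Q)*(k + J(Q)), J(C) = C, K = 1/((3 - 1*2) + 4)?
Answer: 3003*√10/5 ≈ 1899.3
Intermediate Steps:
K = ⅕ (K = 1/((3 - 2) + 4) = 1/(1 + 4) = 1/5 = ⅕ ≈ 0.20000)
s(Q, k) = √2*√Q*(Q + k) (s(Q, k) = √(Q + Q)*(k + Q) = √(2*Q)*(Q + k) = (√2*√Q)*(Q + k) = √2*√Q*(Q + k))
-385*s(K, -4*2) = -385*√2*√(⅕)*(⅕ - 4*2) = -385*√2*(√5/5)*(⅕ - 8) = -385*√2*(√5/5)*(-39/5) = -385*(-39*√10/25) = -(-3003)*√10/5 = 3003*√10/5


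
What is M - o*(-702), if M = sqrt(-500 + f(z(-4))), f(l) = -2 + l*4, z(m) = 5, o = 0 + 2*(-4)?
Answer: -5616 + I*sqrt(482) ≈ -5616.0 + 21.954*I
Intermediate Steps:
o = -8 (o = 0 - 8 = -8)
f(l) = -2 + 4*l
M = I*sqrt(482) (M = sqrt(-500 + (-2 + 4*5)) = sqrt(-500 + (-2 + 20)) = sqrt(-500 + 18) = sqrt(-482) = I*sqrt(482) ≈ 21.954*I)
M - o*(-702) = I*sqrt(482) - (-8)*(-702) = I*sqrt(482) - 1*5616 = I*sqrt(482) - 5616 = -5616 + I*sqrt(482)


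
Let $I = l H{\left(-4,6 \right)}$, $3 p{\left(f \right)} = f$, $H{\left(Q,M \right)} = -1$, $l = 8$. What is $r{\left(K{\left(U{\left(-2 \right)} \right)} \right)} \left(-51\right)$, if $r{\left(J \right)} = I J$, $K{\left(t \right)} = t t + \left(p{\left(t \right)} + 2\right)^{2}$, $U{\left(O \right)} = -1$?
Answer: $\frac{4624}{3} \approx 1541.3$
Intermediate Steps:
$p{\left(f \right)} = \frac{f}{3}$
$I = -8$ ($I = 8 \left(-1\right) = -8$)
$K{\left(t \right)} = t^{2} + \left(2 + \frac{t}{3}\right)^{2}$ ($K{\left(t \right)} = t t + \left(\frac{t}{3} + 2\right)^{2} = t^{2} + \left(2 + \frac{t}{3}\right)^{2}$)
$r{\left(J \right)} = - 8 J$
$r{\left(K{\left(U{\left(-2 \right)} \right)} \right)} \left(-51\right) = - 8 \left(\left(-1\right)^{2} + \frac{\left(6 - 1\right)^{2}}{9}\right) \left(-51\right) = - 8 \left(1 + \frac{5^{2}}{9}\right) \left(-51\right) = - 8 \left(1 + \frac{1}{9} \cdot 25\right) \left(-51\right) = - 8 \left(1 + \frac{25}{9}\right) \left(-51\right) = \left(-8\right) \frac{34}{9} \left(-51\right) = \left(- \frac{272}{9}\right) \left(-51\right) = \frac{4624}{3}$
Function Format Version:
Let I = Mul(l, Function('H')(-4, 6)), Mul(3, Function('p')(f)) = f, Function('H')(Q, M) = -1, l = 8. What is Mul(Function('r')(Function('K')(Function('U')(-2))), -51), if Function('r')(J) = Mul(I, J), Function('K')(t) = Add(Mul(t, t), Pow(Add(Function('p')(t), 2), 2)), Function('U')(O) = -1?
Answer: Rational(4624, 3) ≈ 1541.3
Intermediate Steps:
Function('p')(f) = Mul(Rational(1, 3), f)
I = -8 (I = Mul(8, -1) = -8)
Function('K')(t) = Add(Pow(t, 2), Pow(Add(2, Mul(Rational(1, 3), t)), 2)) (Function('K')(t) = Add(Mul(t, t), Pow(Add(Mul(Rational(1, 3), t), 2), 2)) = Add(Pow(t, 2), Pow(Add(2, Mul(Rational(1, 3), t)), 2)))
Function('r')(J) = Mul(-8, J)
Mul(Function('r')(Function('K')(Function('U')(-2))), -51) = Mul(Mul(-8, Add(Pow(-1, 2), Mul(Rational(1, 9), Pow(Add(6, -1), 2)))), -51) = Mul(Mul(-8, Add(1, Mul(Rational(1, 9), Pow(5, 2)))), -51) = Mul(Mul(-8, Add(1, Mul(Rational(1, 9), 25))), -51) = Mul(Mul(-8, Add(1, Rational(25, 9))), -51) = Mul(Mul(-8, Rational(34, 9)), -51) = Mul(Rational(-272, 9), -51) = Rational(4624, 3)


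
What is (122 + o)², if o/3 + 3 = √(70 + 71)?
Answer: 14038 + 678*√141 ≈ 22089.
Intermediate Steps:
o = -9 + 3*√141 (o = -9 + 3*√(70 + 71) = -9 + 3*√141 ≈ 26.623)
(122 + o)² = (122 + (-9 + 3*√141))² = (113 + 3*√141)²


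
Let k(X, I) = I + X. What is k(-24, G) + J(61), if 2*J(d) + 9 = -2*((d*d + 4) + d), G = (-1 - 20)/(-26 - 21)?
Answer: -358521/94 ≈ -3814.1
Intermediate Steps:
G = 21/47 (G = -21/(-47) = -21*(-1/47) = 21/47 ≈ 0.44681)
J(d) = -17/2 - d - d**2 (J(d) = -9/2 + (-2*((d*d + 4) + d))/2 = -9/2 + (-2*((d**2 + 4) + d))/2 = -9/2 + (-2*((4 + d**2) + d))/2 = -9/2 + (-2*(4 + d + d**2))/2 = -9/2 + (-8 - 2*d - 2*d**2)/2 = -9/2 + (-4 - d - d**2) = -17/2 - d - d**2)
k(-24, G) + J(61) = (21/47 - 24) + (-17/2 - 1*61 - 1*61**2) = -1107/47 + (-17/2 - 61 - 1*3721) = -1107/47 + (-17/2 - 61 - 3721) = -1107/47 - 7581/2 = -358521/94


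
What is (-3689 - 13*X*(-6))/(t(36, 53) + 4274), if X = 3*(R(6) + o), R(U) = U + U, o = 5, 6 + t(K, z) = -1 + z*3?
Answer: 289/4426 ≈ 0.065296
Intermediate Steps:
t(K, z) = -7 + 3*z (t(K, z) = -6 + (-1 + z*3) = -6 + (-1 + 3*z) = -7 + 3*z)
R(U) = 2*U
X = 51 (X = 3*(2*6 + 5) = 3*(12 + 5) = 3*17 = 51)
(-3689 - 13*X*(-6))/(t(36, 53) + 4274) = (-3689 - 13*51*(-6))/((-7 + 3*53) + 4274) = (-3689 - 663*(-6))/((-7 + 159) + 4274) = (-3689 + 3978)/(152 + 4274) = 289/4426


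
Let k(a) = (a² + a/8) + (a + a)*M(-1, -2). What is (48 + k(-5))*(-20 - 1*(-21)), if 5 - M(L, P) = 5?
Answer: 579/8 ≈ 72.375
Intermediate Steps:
M(L, P) = 0 (M(L, P) = 5 - 1*5 = 5 - 5 = 0)
k(a) = a² + a/8 (k(a) = (a² + a/8) + (a + a)*0 = (a² + a/8) + (2*a)*0 = (a² + a/8) + 0 = a² + a/8)
(48 + k(-5))*(-20 - 1*(-21)) = (48 - 5*(⅛ - 5))*(-20 - 1*(-21)) = (48 - 5*(-39/8))*(-20 + 21) = (48 + 195/8)*1 = (579/8)*1 = 579/8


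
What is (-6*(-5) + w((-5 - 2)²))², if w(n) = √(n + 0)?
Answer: 1369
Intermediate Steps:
w(n) = √n
(-6*(-5) + w((-5 - 2)²))² = (-6*(-5) + √((-5 - 2)²))² = (30 + √((-7)²))² = (30 + √49)² = (30 + 7)² = 37² = 1369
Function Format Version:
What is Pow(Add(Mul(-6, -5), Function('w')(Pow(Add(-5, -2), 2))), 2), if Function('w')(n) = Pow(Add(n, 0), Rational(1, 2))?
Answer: 1369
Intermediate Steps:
Function('w')(n) = Pow(n, Rational(1, 2))
Pow(Add(Mul(-6, -5), Function('w')(Pow(Add(-5, -2), 2))), 2) = Pow(Add(Mul(-6, -5), Pow(Pow(Add(-5, -2), 2), Rational(1, 2))), 2) = Pow(Add(30, Pow(Pow(-7, 2), Rational(1, 2))), 2) = Pow(Add(30, Pow(49, Rational(1, 2))), 2) = Pow(Add(30, 7), 2) = Pow(37, 2) = 1369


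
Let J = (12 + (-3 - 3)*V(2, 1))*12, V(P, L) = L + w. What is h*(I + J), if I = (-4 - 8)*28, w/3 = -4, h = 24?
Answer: 14400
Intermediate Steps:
w = -12 (w = 3*(-4) = -12)
V(P, L) = -12 + L (V(P, L) = L - 12 = -12 + L)
I = -336 (I = -12*28 = -336)
J = 936 (J = (12 + (-3 - 3)*(-12 + 1))*12 = (12 - 6*(-11))*12 = (12 + 66)*12 = 78*12 = 936)
h*(I + J) = 24*(-336 + 936) = 24*600 = 14400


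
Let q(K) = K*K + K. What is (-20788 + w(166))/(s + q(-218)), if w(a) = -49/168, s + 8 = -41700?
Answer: -498919/134352 ≈ -3.7135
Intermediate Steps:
s = -41708 (s = -8 - 41700 = -41708)
q(K) = K + K² (q(K) = K² + K = K + K²)
w(a) = -7/24 (w(a) = -49*1/168 = -7/24)
(-20788 + w(166))/(s + q(-218)) = (-20788 - 7/24)/(-41708 - 218*(1 - 218)) = -498919/(24*(-41708 - 218*(-217))) = -498919/(24*(-41708 + 47306)) = -498919/24/5598 = -498919/24*1/5598 = -498919/134352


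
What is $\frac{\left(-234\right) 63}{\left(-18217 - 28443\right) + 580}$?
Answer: $\frac{819}{2560} \approx 0.31992$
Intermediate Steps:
$\frac{\left(-234\right) 63}{\left(-18217 - 28443\right) + 580} = - \frac{14742}{-46660 + 580} = - \frac{14742}{-46080} = \left(-14742\right) \left(- \frac{1}{46080}\right) = \frac{819}{2560}$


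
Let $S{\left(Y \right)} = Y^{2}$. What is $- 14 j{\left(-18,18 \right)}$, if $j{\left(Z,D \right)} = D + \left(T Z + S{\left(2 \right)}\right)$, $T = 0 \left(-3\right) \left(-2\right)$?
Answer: $-308$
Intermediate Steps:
$T = 0$ ($T = 0 \left(-2\right) = 0$)
$j{\left(Z,D \right)} = 4 + D$ ($j{\left(Z,D \right)} = D + \left(0 Z + 2^{2}\right) = D + \left(0 + 4\right) = D + 4 = 4 + D$)
$- 14 j{\left(-18,18 \right)} = - 14 \left(4 + 18\right) = \left(-14\right) 22 = -308$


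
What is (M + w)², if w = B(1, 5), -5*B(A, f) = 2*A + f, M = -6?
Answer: 1369/25 ≈ 54.760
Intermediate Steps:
B(A, f) = -2*A/5 - f/5 (B(A, f) = -(2*A + f)/5 = -(f + 2*A)/5 = -2*A/5 - f/5)
w = -7/5 (w = -⅖*1 - ⅕*5 = -⅖ - 1 = -7/5 ≈ -1.4000)
(M + w)² = (-6 - 7/5)² = (-37/5)² = 1369/25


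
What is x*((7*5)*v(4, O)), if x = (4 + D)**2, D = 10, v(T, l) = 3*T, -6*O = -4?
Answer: 82320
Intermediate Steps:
O = 2/3 (O = -1/6*(-4) = 2/3 ≈ 0.66667)
x = 196 (x = (4 + 10)**2 = 14**2 = 196)
x*((7*5)*v(4, O)) = 196*((7*5)*(3*4)) = 196*(35*12) = 196*420 = 82320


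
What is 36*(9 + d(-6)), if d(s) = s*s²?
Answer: -7452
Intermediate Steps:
d(s) = s³
36*(9 + d(-6)) = 36*(9 + (-6)³) = 36*(9 - 216) = 36*(-207) = -7452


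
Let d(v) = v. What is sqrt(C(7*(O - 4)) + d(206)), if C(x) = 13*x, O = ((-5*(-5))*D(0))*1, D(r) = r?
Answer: I*sqrt(158) ≈ 12.57*I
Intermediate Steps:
O = 0 (O = (-5*(-5)*0)*1 = (25*0)*1 = 0*1 = 0)
sqrt(C(7*(O - 4)) + d(206)) = sqrt(13*(7*(0 - 4)) + 206) = sqrt(13*(7*(-4)) + 206) = sqrt(13*(-28) + 206) = sqrt(-364 + 206) = sqrt(-158) = I*sqrt(158)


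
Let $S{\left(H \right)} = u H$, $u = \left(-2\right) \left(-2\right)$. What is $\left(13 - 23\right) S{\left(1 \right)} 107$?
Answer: $-4280$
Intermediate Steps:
$u = 4$
$S{\left(H \right)} = 4 H$
$\left(13 - 23\right) S{\left(1 \right)} 107 = \left(13 - 23\right) 4 \cdot 1 \cdot 107 = \left(13 - 23\right) 4 \cdot 107 = \left(-10\right) 4 \cdot 107 = \left(-40\right) 107 = -4280$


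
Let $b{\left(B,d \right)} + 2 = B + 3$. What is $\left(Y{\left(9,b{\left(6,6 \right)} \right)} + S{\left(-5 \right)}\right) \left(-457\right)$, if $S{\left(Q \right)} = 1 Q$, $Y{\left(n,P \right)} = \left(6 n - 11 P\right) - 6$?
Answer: $15538$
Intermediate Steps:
$b{\left(B,d \right)} = 1 + B$ ($b{\left(B,d \right)} = -2 + \left(B + 3\right) = -2 + \left(3 + B\right) = 1 + B$)
$Y{\left(n,P \right)} = -6 - 11 P + 6 n$ ($Y{\left(n,P \right)} = \left(- 11 P + 6 n\right) - 6 = -6 - 11 P + 6 n$)
$S{\left(Q \right)} = Q$
$\left(Y{\left(9,b{\left(6,6 \right)} \right)} + S{\left(-5 \right)}\right) \left(-457\right) = \left(\left(-6 - 11 \left(1 + 6\right) + 6 \cdot 9\right) - 5\right) \left(-457\right) = \left(\left(-6 - 77 + 54\right) - 5\right) \left(-457\right) = \left(-29 - 5\right) \left(-457\right) = \left(-34\right) \left(-457\right) = 15538$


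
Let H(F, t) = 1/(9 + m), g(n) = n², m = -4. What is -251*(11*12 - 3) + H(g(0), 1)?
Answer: -161894/5 ≈ -32379.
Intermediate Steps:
H(F, t) = ⅕ (H(F, t) = 1/(9 - 4) = 1/5 = ⅕)
-251*(11*12 - 3) + H(g(0), 1) = -251*(11*12 - 3) + ⅕ = -251*(132 - 3) + ⅕ = -251*129 + ⅕ = -32379 + ⅕ = -161894/5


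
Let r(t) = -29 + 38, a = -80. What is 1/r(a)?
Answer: ⅑ ≈ 0.11111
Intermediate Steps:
r(t) = 9
1/r(a) = 1/9 = ⅑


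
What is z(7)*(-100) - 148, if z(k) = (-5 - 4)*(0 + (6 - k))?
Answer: -1048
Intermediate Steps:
z(k) = -54 + 9*k (z(k) = -9*(6 - k) = -54 + 9*k)
z(7)*(-100) - 148 = (-54 + 9*7)*(-100) - 148 = (-54 + 63)*(-100) - 148 = 9*(-100) - 148 = -900 - 148 = -1048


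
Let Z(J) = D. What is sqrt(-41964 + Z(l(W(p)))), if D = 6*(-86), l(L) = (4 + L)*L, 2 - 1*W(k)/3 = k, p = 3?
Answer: 12*I*sqrt(295) ≈ 206.11*I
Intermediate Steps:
W(k) = 6 - 3*k
l(L) = L*(4 + L)
D = -516
Z(J) = -516
sqrt(-41964 + Z(l(W(p)))) = sqrt(-41964 - 516) = sqrt(-42480) = 12*I*sqrt(295)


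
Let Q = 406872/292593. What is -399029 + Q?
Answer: -38917561775/97531 ≈ -3.9903e+5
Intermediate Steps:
Q = 135624/97531 (Q = 406872*(1/292593) = 135624/97531 ≈ 1.3906)
-399029 + Q = -399029 + 135624/97531 = -38917561775/97531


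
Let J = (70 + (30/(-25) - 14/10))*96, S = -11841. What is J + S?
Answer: -26853/5 ≈ -5370.6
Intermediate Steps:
J = 32352/5 (J = (70 + (30*(-1/25) - 14*1/10))*96 = (70 + (-6/5 - 7/5))*96 = (70 - 13/5)*96 = (337/5)*96 = 32352/5 ≈ 6470.4)
J + S = 32352/5 - 11841 = -26853/5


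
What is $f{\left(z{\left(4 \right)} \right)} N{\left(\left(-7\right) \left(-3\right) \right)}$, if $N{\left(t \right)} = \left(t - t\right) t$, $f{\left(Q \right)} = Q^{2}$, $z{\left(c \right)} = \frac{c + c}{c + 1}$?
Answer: $0$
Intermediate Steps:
$z{\left(c \right)} = \frac{2 c}{1 + c}$
$N{\left(t \right)} = 0$ ($N{\left(t \right)} = 0 t = 0$)
$f{\left(z{\left(4 \right)} \right)} N{\left(\left(-7\right) \left(-3\right) \right)} = \left(2 \cdot 4 \frac{1}{1 + 4}\right)^{2} \cdot 0 = \left(2 \cdot 4 \cdot \frac{1}{5}\right)^{2} \cdot 0 = \left(\frac{8}{5}\right)^{2} \cdot 0 = \frac{64}{25} \cdot 0 = 0$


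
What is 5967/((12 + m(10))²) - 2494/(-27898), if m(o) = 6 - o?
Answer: 2872879/30784 ≈ 93.324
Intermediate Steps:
5967/((12 + m(10))²) - 2494/(-27898) = 5967/((12 + (6 - 1*10))²) - 2494/(-27898) = 5967/((12 + (6 - 10))²) - 2494*(-1/27898) = 5967/((12 - 4)²) + 43/481 = 5967/(8²) + 43/481 = 5967/64 + 43/481 = 2872879/30784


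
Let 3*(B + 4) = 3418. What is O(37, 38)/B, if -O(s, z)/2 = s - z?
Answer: 3/1703 ≈ 0.0017616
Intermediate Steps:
B = 3406/3 (B = -4 + (⅓)*3418 = -4 + 3418/3 = 3406/3 ≈ 1135.3)
O(s, z) = -2*s + 2*z (O(s, z) = -2*(s - z) = -2*s + 2*z)
O(37, 38)/B = (-2*37 + 2*38)/(3406/3) = (-74 + 76)*(3/3406) = 2*(3/3406) = 3/1703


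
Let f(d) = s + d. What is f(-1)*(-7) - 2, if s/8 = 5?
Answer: -275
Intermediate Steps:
s = 40 (s = 8*5 = 40)
f(d) = 40 + d
f(-1)*(-7) - 2 = (40 - 1)*(-7) - 2 = 39*(-7) - 2 = -273 - 2 = -275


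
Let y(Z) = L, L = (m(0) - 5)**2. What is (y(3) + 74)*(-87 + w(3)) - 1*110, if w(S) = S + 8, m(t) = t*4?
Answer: -7634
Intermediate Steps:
m(t) = 4*t
w(S) = 8 + S
L = 25 (L = (4*0 - 5)**2 = (0 - 5)**2 = (-5)**2 = 25)
y(Z) = 25
(y(3) + 74)*(-87 + w(3)) - 1*110 = (25 + 74)*(-87 + (8 + 3)) - 1*110 = 99*(-87 + 11) - 110 = 99*(-76) - 110 = -7524 - 110 = -7634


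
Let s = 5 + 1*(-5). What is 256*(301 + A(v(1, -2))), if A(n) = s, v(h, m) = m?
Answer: 77056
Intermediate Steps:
s = 0 (s = 5 - 5 = 0)
A(n) = 0
256*(301 + A(v(1, -2))) = 256*(301 + 0) = 256*301 = 77056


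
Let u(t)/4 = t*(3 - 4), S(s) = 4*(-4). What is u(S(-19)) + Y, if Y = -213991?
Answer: -213927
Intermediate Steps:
S(s) = -16
u(t) = -4*t (u(t) = 4*(t*(3 - 4)) = 4*(t*(-1)) = 4*(-t) = -4*t)
u(S(-19)) + Y = -4*(-16) - 213991 = 64 - 213991 = -213927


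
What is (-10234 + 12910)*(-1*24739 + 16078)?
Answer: -23176836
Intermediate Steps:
(-10234 + 12910)*(-1*24739 + 16078) = 2676*(-24739 + 16078) = 2676*(-8661) = -23176836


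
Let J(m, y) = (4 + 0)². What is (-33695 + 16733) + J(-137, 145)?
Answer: -16946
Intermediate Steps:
J(m, y) = 16 (J(m, y) = 4² = 16)
(-33695 + 16733) + J(-137, 145) = (-33695 + 16733) + 16 = -16962 + 16 = -16946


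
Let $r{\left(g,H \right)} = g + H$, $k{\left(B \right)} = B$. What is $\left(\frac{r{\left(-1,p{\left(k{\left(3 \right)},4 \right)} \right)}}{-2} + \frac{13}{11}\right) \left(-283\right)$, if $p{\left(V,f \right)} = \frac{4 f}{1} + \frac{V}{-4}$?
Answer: $\frac{148009}{88} \approx 1681.9$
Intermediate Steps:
$p{\left(V,f \right)} = 4 f - \frac{V}{4}$ ($p{\left(V,f \right)} = 4 f 1 + V \left(- \frac{1}{4}\right) = 4 f - \frac{V}{4}$)
$r{\left(g,H \right)} = H + g$
$\left(\frac{r{\left(-1,p{\left(k{\left(3 \right)},4 \right)} \right)}}{-2} + \frac{13}{11}\right) \left(-283\right) = \left(\frac{\left(4 \cdot 4 - \frac{3}{4}\right) - 1}{-2} + \frac{13}{11}\right) \left(-283\right) = \left(\left(\left(16 - \frac{3}{4}\right) - 1\right) \left(- \frac{1}{2}\right) + 13 \cdot \frac{1}{11}\right) \left(-283\right) = \left(\left(\frac{61}{4} - 1\right) \left(- \frac{1}{2}\right) + \frac{13}{11}\right) \left(-283\right) = \left(\frac{57}{4} \left(- \frac{1}{2}\right) + \frac{13}{11}\right) \left(-283\right) = \left(- \frac{57}{8} + \frac{13}{11}\right) \left(-283\right) = \left(- \frac{523}{88}\right) \left(-283\right) = \frac{148009}{88}$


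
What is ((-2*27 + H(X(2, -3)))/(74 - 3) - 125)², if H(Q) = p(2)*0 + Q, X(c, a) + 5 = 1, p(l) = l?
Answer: 79798489/5041 ≈ 15830.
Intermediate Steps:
X(c, a) = -4 (X(c, a) = -5 + 1 = -4)
H(Q) = Q (H(Q) = 2*0 + Q = 0 + Q = Q)
((-2*27 + H(X(2, -3)))/(74 - 3) - 125)² = ((-2*27 - 4)/(74 - 3) - 125)² = ((-54 - 4)/71 - 125)² = (-58*1/71 - 125)² = (-58/71 - 125)² = (-8933/71)² = 79798489/5041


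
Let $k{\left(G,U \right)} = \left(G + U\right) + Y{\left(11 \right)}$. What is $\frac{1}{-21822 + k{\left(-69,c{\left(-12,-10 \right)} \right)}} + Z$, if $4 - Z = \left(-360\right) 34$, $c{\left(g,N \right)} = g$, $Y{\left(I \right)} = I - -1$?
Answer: $\frac{268033403}{21891} \approx 12244.0$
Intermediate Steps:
$Y{\left(I \right)} = 1 + I$ ($Y{\left(I \right)} = I + 1 = 1 + I$)
$k{\left(G,U \right)} = 12 + G + U$ ($k{\left(G,U \right)} = \left(G + U\right) + \left(1 + 11\right) = \left(G + U\right) + 12 = 12 + G + U$)
$Z = 12244$ ($Z = 4 - \left(-360\right) 34 = 4 - -12240 = 4 + 12240 = 12244$)
$\frac{1}{-21822 + k{\left(-69,c{\left(-12,-10 \right)} \right)}} + Z = \frac{1}{-21822 - 69} + 12244 = \frac{1}{-21891} + 12244 = - \frac{1}{21891} + 12244 = \frac{268033403}{21891}$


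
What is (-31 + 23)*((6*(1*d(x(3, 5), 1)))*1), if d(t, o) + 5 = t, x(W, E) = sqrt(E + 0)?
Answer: 240 - 48*sqrt(5) ≈ 132.67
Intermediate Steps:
x(W, E) = sqrt(E)
d(t, o) = -5 + t
(-31 + 23)*((6*(1*d(x(3, 5), 1)))*1) = (-31 + 23)*((6*(1*(-5 + sqrt(5))))*1) = -8*6*(-5 + sqrt(5)) = -8*(-30 + 6*sqrt(5)) = 240 - 48*sqrt(5)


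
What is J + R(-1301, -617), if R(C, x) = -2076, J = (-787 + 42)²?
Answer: 552949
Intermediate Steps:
J = 555025 (J = (-745)² = 555025)
J + R(-1301, -617) = 555025 - 2076 = 552949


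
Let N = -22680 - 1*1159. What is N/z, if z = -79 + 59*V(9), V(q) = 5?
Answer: -23839/216 ≈ -110.37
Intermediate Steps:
N = -23839 (N = -22680 - 1159 = -23839)
z = 216 (z = -79 + 59*5 = -79 + 295 = 216)
N/z = -23839/216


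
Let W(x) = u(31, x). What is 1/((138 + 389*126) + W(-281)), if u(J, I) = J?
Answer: 1/49183 ≈ 2.0332e-5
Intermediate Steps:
W(x) = 31
1/((138 + 389*126) + W(-281)) = 1/((138 + 389*126) + 31) = 1/((138 + 49014) + 31) = 1/(49152 + 31) = 1/49183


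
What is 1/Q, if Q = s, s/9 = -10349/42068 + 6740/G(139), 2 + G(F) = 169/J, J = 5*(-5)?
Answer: -3070964/21272173293 ≈ -0.00014437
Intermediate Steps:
J = -25
G(F) = -219/25 (G(F) = -2 + 169/(-25) = -2 + 169*(-1/25) = -2 - 169/25 = -219/25)
s = -21272173293/3070964 (s = 9*(-10349/42068 + 6740/(-219/25)) = 9*(-10349*1/42068 + 6740*(-25/219)) = 9*(-10349/42068 - 168500/219) = 9*(-7090724431/9212892) = -21272173293/3070964 ≈ -6926.9)
Q = -21272173293/3070964 ≈ -6926.9
1/Q = 1/(-21272173293/3070964) = -3070964/21272173293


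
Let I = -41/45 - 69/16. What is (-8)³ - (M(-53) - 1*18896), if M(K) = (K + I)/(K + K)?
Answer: 1403024959/76320 ≈ 18383.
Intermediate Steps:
I = -3761/720 (I = -41*1/45 - 69*1/16 = -41/45 - 69/16 = -3761/720 ≈ -5.2236)
M(K) = (-3761/720 + K)/(2*K) (M(K) = (K - 3761/720)/(K + K) = (-3761/720 + K)/((2*K)) = (-3761/720 + K)*(1/(2*K)) = (-3761/720 + K)/(2*K))
(-8)³ - (M(-53) - 1*18896) = (-8)³ - ((1/1440)*(-3761 + 720*(-53))/(-53) - 1*18896) = -512 - ((1/1440)*(-1/53)*(-3761 - 38160) - 18896) = -512 - ((1/1440)*(-1/53)*(-41921) - 18896) = -512 - (41921/76320 - 18896) = -512 - 1*(-1442100799/76320) = -512 + 1442100799/76320 = 1403024959/76320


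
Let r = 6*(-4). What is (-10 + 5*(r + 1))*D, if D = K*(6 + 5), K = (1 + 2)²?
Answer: -12375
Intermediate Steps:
r = -24
K = 9 (K = 3² = 9)
D = 99 (D = 9*(6 + 5) = 9*11 = 99)
(-10 + 5*(r + 1))*D = (-10 + 5*(-24 + 1))*99 = (-10 + 5*(-23))*99 = (-10 - 115)*99 = -125*99 = -12375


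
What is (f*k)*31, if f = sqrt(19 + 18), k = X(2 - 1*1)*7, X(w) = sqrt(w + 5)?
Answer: 217*sqrt(222) ≈ 3233.2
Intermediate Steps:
X(w) = sqrt(5 + w)
k = 7*sqrt(6) (k = sqrt(5 + (2 - 1*1))*7 = sqrt(5 + (2 - 1))*7 = sqrt(5 + 1)*7 = sqrt(6)*7 = 7*sqrt(6) ≈ 17.146)
f = sqrt(37) ≈ 6.0828
(f*k)*31 = (sqrt(37)*(7*sqrt(6)))*31 = (7*sqrt(222))*31 = 217*sqrt(222)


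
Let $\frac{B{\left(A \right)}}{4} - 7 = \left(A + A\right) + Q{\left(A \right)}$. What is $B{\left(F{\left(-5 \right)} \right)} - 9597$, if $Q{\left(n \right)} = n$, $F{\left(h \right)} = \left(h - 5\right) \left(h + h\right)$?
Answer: $-8369$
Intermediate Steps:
$F{\left(h \right)} = 2 h \left(-5 + h\right)$ ($F{\left(h \right)} = \left(-5 + h\right) 2 h = 2 h \left(-5 + h\right)$)
$B{\left(A \right)} = 28 + 12 A$ ($B{\left(A \right)} = 28 + 4 \left(\left(A + A\right) + A\right) = 28 + 4 \left(2 A + A\right) = 28 + 4 \cdot 3 A = 28 + 12 A$)
$B{\left(F{\left(-5 \right)} \right)} - 9597 = \left(28 + 12 \cdot 2 \left(-5\right) \left(-5 - 5\right)\right) - 9597 = \left(28 + 12 \cdot 2 \left(-5\right) \left(-10\right)\right) - 9597 = \left(28 + 12 \cdot 100\right) - 9597 = \left(28 + 1200\right) - 9597 = 1228 - 9597 = -8369$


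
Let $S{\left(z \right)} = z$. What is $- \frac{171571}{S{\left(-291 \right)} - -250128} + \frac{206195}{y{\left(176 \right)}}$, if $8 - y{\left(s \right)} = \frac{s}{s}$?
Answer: $\frac{1051304882}{35691} \approx 29456.0$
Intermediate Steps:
$y{\left(s \right)} = 7$ ($y{\left(s \right)} = 8 - \frac{s}{s} = 8 - 1 = 7$)
$- \frac{171571}{S{\left(-291 \right)} - -250128} + \frac{206195}{y{\left(176 \right)}} = - \frac{171571}{-291 - -250128} + \frac{206195}{7} = - \frac{171571}{-291 + 250128} + 206195 \cdot \frac{1}{7} = - \frac{171571}{249837} + \frac{206195}{7} = \frac{1051304882}{35691}$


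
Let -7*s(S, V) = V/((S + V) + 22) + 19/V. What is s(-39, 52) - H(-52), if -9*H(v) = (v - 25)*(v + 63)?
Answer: -10821101/114660 ≈ -94.375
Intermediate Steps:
s(S, V) = -19/(7*V) - V/(7*(22 + S + V)) (s(S, V) = -(V/((S + V) + 22) + 19/V)/7 = -(V/(22 + S + V) + 19/V)/7 = -(19/V + V/(22 + S + V))/7 = -19/(7*V) - V/(7*(22 + S + V)))
H(v) = -(-25 + v)*(63 + v)/9 (H(v) = -(v - 25)*(v + 63)/9 = -(-25 + v)*(63 + v)/9)
s(-39, 52) - H(-52) = (1/7)*(-418 - 1*52**2 - 19*(-39) - 19*52)/(52*(22 - 39 + 52)) - (175 - 38/9*(-52) - 1/9*(-52)**2) = (1/7)*(1/52)*(-418 - 1*2704 + 741 - 988)/35 - (175 + 1976/9 - 1/9*2704) = (1/7)*(1/52)*(1/35)*(-418 - 2704 + 741 - 988) - (175 + 1976/9 - 2704/9) = (1/7)*(1/52)*(1/35)*(-3369) - 1*847/9 = -3369/12740 - 847/9 = -10821101/114660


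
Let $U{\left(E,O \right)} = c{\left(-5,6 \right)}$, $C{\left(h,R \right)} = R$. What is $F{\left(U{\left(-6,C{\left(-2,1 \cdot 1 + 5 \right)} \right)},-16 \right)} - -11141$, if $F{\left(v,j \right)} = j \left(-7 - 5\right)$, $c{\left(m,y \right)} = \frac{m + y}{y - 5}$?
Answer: $11333$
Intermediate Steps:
$c{\left(m,y \right)} = \frac{m + y}{-5 + y}$
$U{\left(E,O \right)} = 1$ ($U{\left(E,O \right)} = \frac{-5 + 6}{-5 + 6} = 1^{-1} \cdot 1 = 1 \cdot 1 = 1$)
$F{\left(v,j \right)} = - 12 j$ ($F{\left(v,j \right)} = j \left(-12\right) = - 12 j$)
$F{\left(U{\left(-6,C{\left(-2,1 \cdot 1 + 5 \right)} \right)},-16 \right)} - -11141 = \left(-12\right) \left(-16\right) - -11141 = 192 + 11141 = 11333$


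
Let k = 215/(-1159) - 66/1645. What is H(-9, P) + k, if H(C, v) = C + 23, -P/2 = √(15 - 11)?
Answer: 26261601/1906555 ≈ 13.774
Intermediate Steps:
P = -4 (P = -2*√(15 - 11) = -2*√4 = -2*2 = -4)
H(C, v) = 23 + C
k = -430169/1906555 (k = 215*(-1/1159) - 66*1/1645 = -215/1159 - 66/1645 = -430169/1906555 ≈ -0.22563)
H(-9, P) + k = (23 - 9) - 430169/1906555 = 14 - 430169/1906555 = 26261601/1906555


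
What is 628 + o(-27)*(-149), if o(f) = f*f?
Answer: -107993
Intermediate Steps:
o(f) = f²
628 + o(-27)*(-149) = 628 + (-27)²*(-149) = 628 + 729*(-149) = 628 - 108621 = -107993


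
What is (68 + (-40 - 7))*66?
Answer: 1386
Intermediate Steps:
(68 + (-40 - 7))*66 = (68 - 47)*66 = 21*66 = 1386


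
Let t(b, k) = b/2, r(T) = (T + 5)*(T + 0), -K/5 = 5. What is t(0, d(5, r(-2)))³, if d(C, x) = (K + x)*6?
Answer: 0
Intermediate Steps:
K = -25 (K = -5*5 = -25)
r(T) = T*(5 + T) (r(T) = (5 + T)*T = T*(5 + T))
d(C, x) = -150 + 6*x (d(C, x) = (-25 + x)*6 = -150 + 6*x)
t(b, k) = b/2 (t(b, k) = b*(½) = b/2)
t(0, d(5, r(-2)))³ = ((½)*0)³ = 0³ = 0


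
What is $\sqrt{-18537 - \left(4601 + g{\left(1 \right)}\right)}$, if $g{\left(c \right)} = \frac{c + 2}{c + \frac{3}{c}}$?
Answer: $\frac{i \sqrt{92555}}{2} \approx 152.11 i$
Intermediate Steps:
$g{\left(c \right)} = \frac{2 + c}{c + \frac{3}{c}}$
$\sqrt{-18537 - \left(4601 + g{\left(1 \right)}\right)} = \sqrt{-18537 - \left(4601 + \frac{2 + 1}{3 + 1^{2}}\right)} = \sqrt{-18537 - \left(4601 + \frac{1}{3 + 1} \cdot 3\right)} = \sqrt{-18537 - \left(4601 + \frac{1}{4} \cdot 3\right)} = \sqrt{-18537 - \frac{18407}{4}} = \sqrt{- \frac{92555}{4}} = \frac{i \sqrt{92555}}{2}$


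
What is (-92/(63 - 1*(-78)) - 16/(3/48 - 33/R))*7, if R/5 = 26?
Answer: 16295524/28059 ≈ 580.76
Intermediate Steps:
R = 130 (R = 5*26 = 130)
(-92/(63 - 1*(-78)) - 16/(3/48 - 33/R))*7 = (-92/(63 - 1*(-78)) - 16/(3/48 - 33/130))*7 = (-92/(63 + 78) - 16/(3*(1/48) - 33*1/130))*7 = (-92/141 - 16/(1/16 - 33/130))*7 = (-92*1/141 - 16/(-199/1040))*7 = (-92/141 - 16*(-1040/199))*7 = (-92/141 + 16640/199)*7 = (2327932/28059)*7 = 16295524/28059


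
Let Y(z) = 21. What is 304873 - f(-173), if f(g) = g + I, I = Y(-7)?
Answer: 305025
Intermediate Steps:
I = 21
f(g) = 21 + g (f(g) = g + 21 = 21 + g)
304873 - f(-173) = 304873 - (21 - 173) = 304873 - 1*(-152) = 304873 + 152 = 305025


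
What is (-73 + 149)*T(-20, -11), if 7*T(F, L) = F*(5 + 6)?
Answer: -16720/7 ≈ -2388.6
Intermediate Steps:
T(F, L) = 11*F/7 (T(F, L) = (F*(5 + 6))/7 = (F*11)/7 = (11*F)/7 = 11*F/7)
(-73 + 149)*T(-20, -11) = (-73 + 149)*((11/7)*(-20)) = 76*(-220/7) = -16720/7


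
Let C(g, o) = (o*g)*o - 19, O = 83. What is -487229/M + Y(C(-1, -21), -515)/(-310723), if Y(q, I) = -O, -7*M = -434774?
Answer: -1059716709727/135094281602 ≈ -7.8443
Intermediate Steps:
M = 434774/7 (M = -⅐*(-434774) = 434774/7 ≈ 62111.)
C(g, o) = -19 + g*o² (C(g, o) = (g*o)*o - 19 = g*o² - 19 = -19 + g*o²)
Y(q, I) = -83 (Y(q, I) = -1*83 = -83)
-487229/M + Y(C(-1, -21), -515)/(-310723) = -487229/434774/7 - 83/(-310723) = -487229*7/434774 - 83*(-1/310723) = -3410603/434774 + 83/310723 = -1059716709727/135094281602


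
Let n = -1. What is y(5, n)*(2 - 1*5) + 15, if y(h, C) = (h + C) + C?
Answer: 6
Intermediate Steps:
y(h, C) = h + 2*C (y(h, C) = (C + h) + C = h + 2*C)
y(5, n)*(2 - 1*5) + 15 = (5 + 2*(-1))*(2 - 1*5) + 15 = (5 - 2)*(2 - 5) + 15 = 3*(-3) + 15 = -9 + 15 = 6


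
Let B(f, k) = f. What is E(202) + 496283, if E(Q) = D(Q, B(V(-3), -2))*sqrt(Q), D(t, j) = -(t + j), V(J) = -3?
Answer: 496283 - 199*sqrt(202) ≈ 4.9345e+5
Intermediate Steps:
D(t, j) = -j - t (D(t, j) = -(j + t) = -j - t)
E(Q) = sqrt(Q)*(3 - Q) (E(Q) = (-1*(-3) - Q)*sqrt(Q) = (3 - Q)*sqrt(Q) = sqrt(Q)*(3 - Q))
E(202) + 496283 = sqrt(202)*(3 - 1*202) + 496283 = sqrt(202)*(3 - 202) + 496283 = sqrt(202)*(-199) + 496283 = -199*sqrt(202) + 496283 = 496283 - 199*sqrt(202)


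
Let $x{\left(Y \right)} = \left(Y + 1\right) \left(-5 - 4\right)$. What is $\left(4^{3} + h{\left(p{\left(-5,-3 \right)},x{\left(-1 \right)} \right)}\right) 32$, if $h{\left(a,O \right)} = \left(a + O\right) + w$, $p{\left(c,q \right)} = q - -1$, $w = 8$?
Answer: $2240$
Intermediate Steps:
$x{\left(Y \right)} = -9 - 9 Y$ ($x{\left(Y \right)} = \left(1 + Y\right) \left(-9\right) = -9 - 9 Y$)
$p{\left(c,q \right)} = 1 + q$ ($p{\left(c,q \right)} = q + 1 = 1 + q$)
$h{\left(a,O \right)} = 8 + O + a$ ($h{\left(a,O \right)} = \left(a + O\right) + 8 = \left(O + a\right) + 8 = 8 + O + a$)
$\left(4^{3} + h{\left(p{\left(-5,-3 \right)},x{\left(-1 \right)} \right)}\right) 32 = \left(4^{3} + \left(8 - 0 + \left(1 - 3\right)\right)\right) 32 = \left(64 + \left(8 + \left(-9 + 9\right) - 2\right)\right) 32 = \left(64 + \left(8 + 0 - 2\right)\right) 32 = \left(64 + 6\right) 32 = 70 \cdot 32 = 2240$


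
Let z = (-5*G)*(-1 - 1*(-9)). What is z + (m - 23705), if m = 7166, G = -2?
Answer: -16459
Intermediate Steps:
z = 80 (z = (-5*(-2))*(-1 - 1*(-9)) = 10*(-1 + 9) = 10*8 = 80)
z + (m - 23705) = 80 + (7166 - 23705) = 80 - 16539 = -16459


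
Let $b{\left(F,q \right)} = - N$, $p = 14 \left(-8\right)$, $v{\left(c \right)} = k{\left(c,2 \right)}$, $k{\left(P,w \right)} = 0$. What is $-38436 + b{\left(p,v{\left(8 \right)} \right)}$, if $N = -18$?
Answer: $-38418$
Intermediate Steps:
$v{\left(c \right)} = 0$
$p = -112$
$b{\left(F,q \right)} = 18$ ($b{\left(F,q \right)} = \left(-1\right) \left(-18\right) = 18$)
$-38436 + b{\left(p,v{\left(8 \right)} \right)} = -38436 + 18 = -38418$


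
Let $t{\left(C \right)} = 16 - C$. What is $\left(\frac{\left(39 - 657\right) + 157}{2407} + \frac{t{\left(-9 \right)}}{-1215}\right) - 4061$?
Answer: $- \frac{2375407019}{584901} \approx -4061.2$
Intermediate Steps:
$\left(\frac{\left(39 - 657\right) + 157}{2407} + \frac{t{\left(-9 \right)}}{-1215}\right) - 4061 = \left(\frac{\left(39 - 657\right) + 157}{2407} + \frac{16 - -9}{-1215}\right) - 4061 = \left(\left(-618 + 157\right) \frac{1}{2407} + \left(16 + 9\right) \left(- \frac{1}{1215}\right)\right) - 4061 = \left(\left(-461\right) \frac{1}{2407} + 25 \left(- \frac{1}{1215}\right)\right) - 4061 = \left(- \frac{461}{2407} - \frac{5}{243}\right) - 4061 = - \frac{124058}{584901} - 4061 = - \frac{2375407019}{584901}$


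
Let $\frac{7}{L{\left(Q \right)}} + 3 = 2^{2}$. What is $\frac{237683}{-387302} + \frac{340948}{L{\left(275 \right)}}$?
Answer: $\frac{132048178515}{2711114} \approx 48706.0$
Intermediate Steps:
$L{\left(Q \right)} = 7$ ($L{\left(Q \right)} = \frac{7}{-3 + 2^{2}} = \frac{7}{-3 + 4} = \frac{7}{1} = 7 \cdot 1 = 7$)
$\frac{237683}{-387302} + \frac{340948}{L{\left(275 \right)}} = \frac{237683}{-387302} + \frac{340948}{7} = 237683 \left(- \frac{1}{387302}\right) + 340948 \cdot \frac{1}{7} = - \frac{237683}{387302} + \frac{340948}{7} = \frac{132048178515}{2711114}$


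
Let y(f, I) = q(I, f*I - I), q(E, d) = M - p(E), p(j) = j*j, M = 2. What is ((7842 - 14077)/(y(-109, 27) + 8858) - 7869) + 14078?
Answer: 50479144/8131 ≈ 6208.2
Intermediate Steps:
p(j) = j²
q(E, d) = 2 - E²
y(f, I) = 2 - I²
((7842 - 14077)/(y(-109, 27) + 8858) - 7869) + 14078 = ((7842 - 14077)/((2 - 1*27²) + 8858) - 7869) + 14078 = (-6235/((2 - 1*729) + 8858) - 7869) + 14078 = (-6235/((2 - 729) + 8858) - 7869) + 14078 = (-6235/(-727 + 8858) - 7869) + 14078 = (-6235/8131 - 7869) + 14078 = -63989074/8131 + 14078 = 50479144/8131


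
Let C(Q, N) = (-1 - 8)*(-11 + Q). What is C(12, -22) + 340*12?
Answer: 4071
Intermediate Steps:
C(Q, N) = 99 - 9*Q (C(Q, N) = -9*(-11 + Q) = 99 - 9*Q)
C(12, -22) + 340*12 = (99 - 9*12) + 340*12 = (99 - 108) + 4080 = -9 + 4080 = 4071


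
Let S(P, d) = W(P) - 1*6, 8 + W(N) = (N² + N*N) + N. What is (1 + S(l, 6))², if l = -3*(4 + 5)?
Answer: 2010724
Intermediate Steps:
W(N) = -8 + N + 2*N² (W(N) = -8 + ((N² + N*N) + N) = -8 + ((N² + N²) + N) = -8 + (2*N² + N) = -8 + (N + 2*N²) = -8 + N + 2*N²)
l = -27 (l = -3*9 = -27)
S(P, d) = -14 + P + 2*P² (S(P, d) = (-8 + P + 2*P²) - 1*6 = (-8 + P + 2*P²) - 6 = -14 + P + 2*P²)
(1 + S(l, 6))² = (1 + (-14 - 27 + 2*(-27)²))² = (1 + (-14 - 27 + 2*729))² = (1 + (-14 - 27 + 1458))² = (1 + 1417)² = 1418² = 2010724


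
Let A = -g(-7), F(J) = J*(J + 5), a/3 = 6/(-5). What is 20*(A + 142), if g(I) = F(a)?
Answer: 14704/5 ≈ 2940.8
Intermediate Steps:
a = -18/5 (a = 3*(6/(-5)) = 3*(6*(-⅕)) = 3*(-6/5) = -18/5 ≈ -3.6000)
F(J) = J*(5 + J)
g(I) = -126/25 (g(I) = -18*(5 - 18/5)/5 = -18/5*7/5 = -126/25)
A = 126/25 (A = -1*(-126/25) = 126/25 ≈ 5.0400)
20*(A + 142) = 20*(126/25 + 142) = 20*(3676/25) = 14704/5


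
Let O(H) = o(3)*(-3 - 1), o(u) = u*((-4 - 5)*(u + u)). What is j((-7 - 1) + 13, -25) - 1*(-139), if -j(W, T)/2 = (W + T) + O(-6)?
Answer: -1117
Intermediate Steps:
o(u) = -18*u**2 (o(u) = u*(-18*u) = -18*u**2)
O(H) = 648 (O(H) = (-18*3**2)*(-3 - 1) = -18*9*(-4) = -162*(-4) = 648)
j(W, T) = -1296 - 2*T - 2*W (j(W, T) = -2*((W + T) + 648) = -2*((T + W) + 648) = -2*(648 + T + W) = -1296 - 2*T - 2*W)
j((-7 - 1) + 13, -25) - 1*(-139) = (-1296 - 2*(-25) - 2*((-7 - 1) + 13)) - 1*(-139) = (-1296 + 50 - 2*(-8 + 13)) + 139 = (-1296 + 50 - 2*5) + 139 = (-1296 + 50 - 10) + 139 = -1256 + 139 = -1117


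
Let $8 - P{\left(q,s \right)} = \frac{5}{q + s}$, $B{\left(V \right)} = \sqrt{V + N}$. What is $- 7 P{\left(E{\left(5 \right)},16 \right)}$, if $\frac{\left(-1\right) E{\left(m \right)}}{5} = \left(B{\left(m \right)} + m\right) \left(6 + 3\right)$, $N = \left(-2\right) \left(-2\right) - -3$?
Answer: $- \frac{1092651}{19381} + \frac{3150 \sqrt{3}}{19381} \approx -56.096$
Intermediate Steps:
$N = 7$ ($N = 4 + 3 = 7$)
$B{\left(V \right)} = \sqrt{7 + V}$ ($B{\left(V \right)} = \sqrt{V + 7} = \sqrt{7 + V}$)
$E{\left(m \right)} = - 45 m - 45 \sqrt{7 + m}$ ($E{\left(m \right)} = - 5 \left(\sqrt{7 + m} + m\right) \left(6 + 3\right) = - 5 \left(m + \sqrt{7 + m}\right) 9 = - 5 \left(9 m + 9 \sqrt{7 + m}\right) = - 45 m - 45 \sqrt{7 + m}$)
$P{\left(q,s \right)} = 8 - \frac{5}{q + s}$
$- 7 P{\left(E{\left(5 \right)},16 \right)} = - 7 \frac{-5 + 8 \left(\left(-45\right) 5 - 45 \sqrt{7 + 5}\right) + 8 \cdot 16}{\left(\left(-45\right) 5 - 45 \sqrt{7 + 5}\right) + 16} = - 7 \frac{-5 + 8 \left(-225 - 45 \sqrt{12}\right) + 128}{\left(-225 - 45 \sqrt{12}\right) + 16} = - 7 \frac{-5 + 8 \left(-225 - 45 \cdot 2 \sqrt{3}\right) + 128}{\left(-225 - 45 \cdot 2 \sqrt{3}\right) + 16} = - 7 \frac{-5 + 8 \left(-225 - 90 \sqrt{3}\right) + 128}{\left(-225 - 90 \sqrt{3}\right) + 16} = - 7 \frac{-5 - \left(1800 + 720 \sqrt{3}\right) + 128}{-209 - 90 \sqrt{3}} = - 7 \frac{-1677 - 720 \sqrt{3}}{-209 - 90 \sqrt{3}} = - \frac{7 \left(-1677 - 720 \sqrt{3}\right)}{-209 - 90 \sqrt{3}}$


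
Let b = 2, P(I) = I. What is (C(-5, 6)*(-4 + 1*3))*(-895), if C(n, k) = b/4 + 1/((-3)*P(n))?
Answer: 3043/6 ≈ 507.17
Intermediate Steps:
C(n, k) = ½ - 1/(3*n) (C(n, k) = 2/4 + 1/((-3)*n) = 2*(¼) - 1/(3*n) = ½ - 1/(3*n))
(C(-5, 6)*(-4 + 1*3))*(-895) = (((⅙)*(-2 + 3*(-5))/(-5))*(-4 + 1*3))*(-895) = (((⅙)*(-⅕)*(-2 - 15))*(-4 + 3))*(-895) = (((⅙)*(-⅕)*(-17))*(-1))*(-895) = ((17/30)*(-1))*(-895) = -17/30*(-895) = 3043/6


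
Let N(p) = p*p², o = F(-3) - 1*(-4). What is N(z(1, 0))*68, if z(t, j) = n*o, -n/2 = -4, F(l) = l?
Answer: 34816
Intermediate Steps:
o = 1 (o = -3 - 1*(-4) = -3 + 4 = 1)
n = 8 (n = -2*(-4) = 8)
z(t, j) = 8 (z(t, j) = 8*1 = 8)
N(p) = p³
N(z(1, 0))*68 = 8³*68 = 512*68 = 34816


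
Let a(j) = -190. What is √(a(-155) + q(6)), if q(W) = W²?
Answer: I*√154 ≈ 12.41*I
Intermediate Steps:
√(a(-155) + q(6)) = √(-190 + 6²) = √(-190 + 36) = √(-154) = I*√154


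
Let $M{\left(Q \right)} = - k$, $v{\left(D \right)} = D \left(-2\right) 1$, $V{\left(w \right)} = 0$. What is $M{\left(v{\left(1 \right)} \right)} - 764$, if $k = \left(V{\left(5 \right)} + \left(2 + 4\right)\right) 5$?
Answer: $-794$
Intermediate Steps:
$v{\left(D \right)} = - 2 D$ ($v{\left(D \right)} = - 2 D 1 = - 2 D$)
$k = 30$ ($k = \left(0 + \left(2 + 4\right)\right) 5 = \left(0 + 6\right) 5 = 6 \cdot 5 = 30$)
$M{\left(Q \right)} = -30$ ($M{\left(Q \right)} = \left(-1\right) 30 = -30$)
$M{\left(v{\left(1 \right)} \right)} - 764 = -30 - 764 = -794$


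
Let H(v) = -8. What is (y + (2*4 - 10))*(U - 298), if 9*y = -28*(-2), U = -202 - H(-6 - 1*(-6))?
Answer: -6232/3 ≈ -2077.3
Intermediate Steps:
U = -194 (U = -202 - 1*(-8) = -202 + 8 = -194)
y = 56/9 (y = (-28*(-2))/9 = (1/9)*56 = 56/9 ≈ 6.2222)
(y + (2*4 - 10))*(U - 298) = (56/9 + (2*4 - 10))*(-194 - 298) = (56/9 + (8 - 10))*(-492) = (56/9 - 2)*(-492) = (38/9)*(-492) = -6232/3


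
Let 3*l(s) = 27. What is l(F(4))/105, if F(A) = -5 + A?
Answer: 3/35 ≈ 0.085714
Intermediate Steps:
l(s) = 9 (l(s) = (⅓)*27 = 9)
l(F(4))/105 = 9/105 = 9*(1/105) = 3/35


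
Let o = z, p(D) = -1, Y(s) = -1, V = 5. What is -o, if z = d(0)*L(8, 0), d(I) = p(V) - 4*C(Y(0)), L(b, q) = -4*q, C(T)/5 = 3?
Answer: 0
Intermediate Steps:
C(T) = 15 (C(T) = 5*3 = 15)
d(I) = -61 (d(I) = -1 - 4*15 = -1 - 60 = -61)
z = 0 (z = -(-244)*0 = -61*0 = 0)
o = 0
-o = -1*0 = 0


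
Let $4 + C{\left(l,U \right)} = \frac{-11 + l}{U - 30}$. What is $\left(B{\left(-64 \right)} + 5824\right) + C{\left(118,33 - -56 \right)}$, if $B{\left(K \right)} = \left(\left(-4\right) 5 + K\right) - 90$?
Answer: $\frac{333221}{59} \approx 5647.8$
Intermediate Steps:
$C{\left(l,U \right)} = -4 + \frac{-11 + l}{-30 + U}$ ($C{\left(l,U \right)} = -4 + \frac{-11 + l}{U - 30} = -4 + \frac{-11 + l}{-30 + U}$)
$B{\left(K \right)} = -110 + K$ ($B{\left(K \right)} = \left(-20 + K\right) - 90 = -110 + K$)
$\left(B{\left(-64 \right)} + 5824\right) + C{\left(118,33 - -56 \right)} = \left(\left(-110 - 64\right) + 5824\right) + \frac{109 + 118 - 4 \left(33 - -56\right)}{-30 + \left(33 - -56\right)} = \left(-174 + 5824\right) + \frac{109 + 118 - 4 \left(33 + 56\right)}{-30 + \left(33 + 56\right)} = 5650 + \frac{109 + 118 - 356}{-30 + 89} = 5650 + \frac{109 + 118 - 356}{59} = 5650 + \frac{1}{59} \left(-129\right) = 5650 - \frac{129}{59} = \frac{333221}{59}$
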